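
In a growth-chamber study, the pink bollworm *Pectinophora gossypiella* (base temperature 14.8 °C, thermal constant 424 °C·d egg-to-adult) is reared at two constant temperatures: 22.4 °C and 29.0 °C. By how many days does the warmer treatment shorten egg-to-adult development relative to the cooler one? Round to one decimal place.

At 22.4 °C: 424 / (22.4 − 14.8) = 424 / 7.6 = 55.789 d.
At 29.0 °C: 424 / (29.0 − 14.8) = 424 / 14.2 = 29.859 d.
Difference = |55.789 − 29.859| = 25.930 ≈ 25.9 days.

25.9 days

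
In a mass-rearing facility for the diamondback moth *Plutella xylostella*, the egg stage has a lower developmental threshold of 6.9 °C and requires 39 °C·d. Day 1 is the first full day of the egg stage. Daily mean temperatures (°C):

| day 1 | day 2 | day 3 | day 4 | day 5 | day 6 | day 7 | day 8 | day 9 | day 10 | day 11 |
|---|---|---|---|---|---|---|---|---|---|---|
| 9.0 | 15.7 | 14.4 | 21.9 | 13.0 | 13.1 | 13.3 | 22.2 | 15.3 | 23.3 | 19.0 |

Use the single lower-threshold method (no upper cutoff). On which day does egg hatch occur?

day 5

Daily DD above 6.9 °C: 2.1, 8.8, 7.5, 15.0, 6.1, 6.2, 6.4, 15.3, 8.4, 16.4, 12.1.
Cumulative: 2.1, 10.9, 18.4, 33.4, 39.5, 45.7, 52.1, 67.4, 75.8, 92.2, 104.3.
The total first reaches 39 DD on day 5.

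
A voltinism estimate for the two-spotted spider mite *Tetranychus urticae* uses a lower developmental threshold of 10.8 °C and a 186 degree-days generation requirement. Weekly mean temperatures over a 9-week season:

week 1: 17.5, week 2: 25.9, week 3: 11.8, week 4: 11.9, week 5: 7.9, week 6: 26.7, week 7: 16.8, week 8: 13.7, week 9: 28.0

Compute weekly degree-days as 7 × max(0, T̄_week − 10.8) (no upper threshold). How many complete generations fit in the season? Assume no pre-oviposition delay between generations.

2 generations

Weekly DD (7 × max(0, T̄ − 10.8)): 46.9, 105.7, 7.0, 7.7, 0.0, 111.3, 42.0, 20.3, 120.4.
Season total = 461.3 DD.
Complete generations = ⌊461.3 / 186⌋ = 2.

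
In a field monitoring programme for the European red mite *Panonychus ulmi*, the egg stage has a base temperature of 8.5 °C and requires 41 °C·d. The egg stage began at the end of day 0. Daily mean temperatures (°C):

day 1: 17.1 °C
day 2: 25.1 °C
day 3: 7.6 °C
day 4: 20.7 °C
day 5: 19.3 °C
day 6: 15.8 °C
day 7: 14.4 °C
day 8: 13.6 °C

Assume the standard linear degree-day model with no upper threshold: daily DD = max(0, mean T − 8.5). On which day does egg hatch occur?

day 5

Daily DD above 8.5 °C: 8.6, 16.6, 0.0, 12.2, 10.8, 7.3, 5.9, 5.1.
Cumulative: 8.6, 25.2, 25.2, 37.4, 48.2, 55.5, 61.4, 66.5.
The total first reaches 41 DD on day 5.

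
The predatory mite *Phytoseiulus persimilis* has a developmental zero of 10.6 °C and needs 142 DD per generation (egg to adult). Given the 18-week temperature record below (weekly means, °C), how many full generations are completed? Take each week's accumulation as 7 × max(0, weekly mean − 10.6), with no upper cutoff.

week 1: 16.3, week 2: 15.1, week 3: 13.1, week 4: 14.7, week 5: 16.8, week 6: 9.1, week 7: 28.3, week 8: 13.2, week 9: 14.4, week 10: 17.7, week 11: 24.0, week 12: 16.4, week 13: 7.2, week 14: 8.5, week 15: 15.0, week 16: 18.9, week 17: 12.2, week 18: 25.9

Weekly DD (7 × max(0, T̄ − 10.6)): 39.9, 31.5, 17.5, 28.7, 43.4, 0.0, 123.9, 18.2, 26.6, 49.7, 93.8, 40.6, 0.0, 0.0, 30.8, 58.1, 11.2, 107.1.
Season total = 721.0 DD.
Complete generations = ⌊721.0 / 142⌋ = 5.

5 generations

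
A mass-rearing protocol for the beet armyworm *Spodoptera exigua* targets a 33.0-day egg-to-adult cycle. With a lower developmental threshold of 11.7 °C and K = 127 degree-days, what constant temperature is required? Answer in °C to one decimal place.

15.5 °C

Required daily accumulation = 127 / 33.0 = 3.848 DD/day.
T = T_base + 3.848 = 11.7 + 3.848 = 15.548 ≈ 15.5 °C.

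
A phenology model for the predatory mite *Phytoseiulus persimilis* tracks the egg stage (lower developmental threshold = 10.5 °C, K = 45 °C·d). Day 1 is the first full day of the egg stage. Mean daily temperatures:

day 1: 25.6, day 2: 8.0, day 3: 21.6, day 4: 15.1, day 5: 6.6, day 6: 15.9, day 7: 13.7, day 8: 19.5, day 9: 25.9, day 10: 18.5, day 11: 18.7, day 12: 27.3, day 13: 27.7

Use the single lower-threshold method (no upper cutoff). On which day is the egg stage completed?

day 8

Daily DD above 10.5 °C: 15.1, 0.0, 11.1, 4.6, 0.0, 5.4, 3.2, 9.0, 15.4, 8.0, 8.2, 16.8, 17.2.
Cumulative: 15.1, 15.1, 26.2, 30.8, 30.8, 36.2, 39.4, 48.4, 63.8, 71.8, 80.0, 96.8, 114.0.
The total first reaches 45 DD on day 8.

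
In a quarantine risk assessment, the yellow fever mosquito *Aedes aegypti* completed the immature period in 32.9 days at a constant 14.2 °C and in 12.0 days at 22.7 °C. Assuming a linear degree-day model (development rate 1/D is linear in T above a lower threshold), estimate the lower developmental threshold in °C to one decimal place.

9.3 °C

Under the model K = D·(T − T_b), so D₁·(T₁ − T_b) = D₂·(T₂ − T_b).
32.9·(14.2 − T_b) = 12.0·(22.7 − T_b)
T_b = (32.9·14.2 − 12.0·22.7) / (32.9 − 12.0) = 194.78 / 20.9 = 9.320 °C ≈ 9.3 °C.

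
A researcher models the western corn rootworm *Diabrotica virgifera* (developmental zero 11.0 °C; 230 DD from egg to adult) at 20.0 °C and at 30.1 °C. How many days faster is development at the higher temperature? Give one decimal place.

At 20.0 °C: 230 / (20.0 − 11.0) = 230 / 9.0 = 25.556 d.
At 30.1 °C: 230 / (30.1 − 11.0) = 230 / 19.1 = 12.042 d.
Difference = |25.556 − 12.042| = 13.514 ≈ 13.5 days.

13.5 days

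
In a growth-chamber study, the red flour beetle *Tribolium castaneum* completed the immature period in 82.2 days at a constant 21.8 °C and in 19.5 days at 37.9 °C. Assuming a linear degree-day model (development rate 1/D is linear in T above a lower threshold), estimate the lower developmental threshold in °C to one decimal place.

16.8 °C

Equal thermal constants: D₁(T₁ − T_b) = D₂(T₂ − T_b).
82.2·(21.8 − T_b) = 19.5·(37.9 − T_b)
T_b = (82.2·21.8 − 19.5·37.9) / (82.2 − 19.5) = 1052.91 / 62.7 = 16.793 °C ≈ 16.8 °C.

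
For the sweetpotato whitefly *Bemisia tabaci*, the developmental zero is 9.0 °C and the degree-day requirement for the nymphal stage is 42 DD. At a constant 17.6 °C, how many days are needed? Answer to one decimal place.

4.9 days

Daily accumulation = 17.6 − 9.0 = 8.6 DD/day.
Duration = 42 / 8.6 = 4.884 ≈ 4.9 days.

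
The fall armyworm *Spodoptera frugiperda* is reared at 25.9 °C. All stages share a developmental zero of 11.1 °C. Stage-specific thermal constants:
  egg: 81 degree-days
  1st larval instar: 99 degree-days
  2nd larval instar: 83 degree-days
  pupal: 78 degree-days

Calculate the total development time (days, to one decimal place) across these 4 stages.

23.0 days

Daily accumulation at 25.9 °C = 25.9 − 11.1 = 14.8 DD/day.
Total K = 81 + 99 + 83 + 78 = 341 DD.
Total duration = 341 / 14.8 = 23.041 ≈ 23.0 days.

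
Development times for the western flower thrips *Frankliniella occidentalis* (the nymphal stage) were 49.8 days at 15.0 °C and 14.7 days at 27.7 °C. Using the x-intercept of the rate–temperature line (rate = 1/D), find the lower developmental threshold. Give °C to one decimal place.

9.7 °C

Under the model K = D·(T − T_b), so D₁·(T₁ − T_b) = D₂·(T₂ − T_b).
49.8·(15.0 − T_b) = 14.7·(27.7 − T_b)
T_b = (49.8·15.0 − 14.7·27.7) / (49.8 − 14.7) = 339.81 / 35.1 = 9.681 °C ≈ 9.7 °C.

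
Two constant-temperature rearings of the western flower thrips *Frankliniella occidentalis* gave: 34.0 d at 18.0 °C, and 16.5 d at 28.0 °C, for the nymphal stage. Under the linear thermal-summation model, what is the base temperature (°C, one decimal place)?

Linear rate model ⇒ the product D·(T − T_b) is constant across temperatures.
34.0·(18.0 − T_b) = 16.5·(28.0 − T_b)
T_b = (34.0·18.0 − 16.5·28.0) / (34.0 − 16.5) = 150.00 / 17.5 = 8.571 °C ≈ 8.6 °C.

8.6 °C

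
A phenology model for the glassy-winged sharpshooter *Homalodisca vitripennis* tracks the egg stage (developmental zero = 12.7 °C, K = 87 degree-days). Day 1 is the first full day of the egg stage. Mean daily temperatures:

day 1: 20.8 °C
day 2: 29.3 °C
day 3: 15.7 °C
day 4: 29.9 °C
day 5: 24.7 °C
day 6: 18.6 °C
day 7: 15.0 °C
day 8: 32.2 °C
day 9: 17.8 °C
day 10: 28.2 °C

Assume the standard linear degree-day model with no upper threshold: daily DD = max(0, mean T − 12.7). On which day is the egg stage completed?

Daily DD above 12.7 °C: 8.1, 16.6, 3.0, 17.2, 12.0, 5.9, 2.3, 19.5, 5.1, 15.5.
Cumulative: 8.1, 24.7, 27.7, 44.9, 56.9, 62.8, 65.1, 84.6, 89.7, 105.2.
The total first reaches 87 DD on day 9.

day 9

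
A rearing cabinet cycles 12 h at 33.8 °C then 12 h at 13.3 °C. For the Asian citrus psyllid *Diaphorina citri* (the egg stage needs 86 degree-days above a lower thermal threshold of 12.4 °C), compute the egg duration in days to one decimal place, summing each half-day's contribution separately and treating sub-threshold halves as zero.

Day half: max(0, 33.8 − 12.4) × 0.5 = 21.4 × 0.5 = 10.70 DD.
Night half: max(0, 13.3 − 12.4) × 0.5 = 0.9 × 0.5 = 0.45 DD.
Per 24 h: 11.15 DD/day.
Duration = 86 / 11.15 = 7.713 ≈ 7.7 days.

7.7 days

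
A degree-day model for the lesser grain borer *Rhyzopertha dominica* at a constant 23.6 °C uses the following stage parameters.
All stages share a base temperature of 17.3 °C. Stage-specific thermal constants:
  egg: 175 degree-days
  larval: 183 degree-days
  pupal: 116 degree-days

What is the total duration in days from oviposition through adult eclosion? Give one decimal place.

Daily accumulation at 23.6 °C = 23.6 − 17.3 = 6.3 DD/day.
Total K = 175 + 183 + 116 = 474 DD.
Total duration = 474 / 6.3 = 75.238 ≈ 75.2 days.

75.2 days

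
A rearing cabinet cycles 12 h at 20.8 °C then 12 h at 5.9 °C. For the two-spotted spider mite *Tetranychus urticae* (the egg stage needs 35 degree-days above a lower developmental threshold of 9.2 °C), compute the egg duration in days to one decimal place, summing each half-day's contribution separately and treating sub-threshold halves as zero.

Day half: max(0, 20.8 − 9.2) × 0.5 = 11.6 × 0.5 = 5.80 DD.
Night half: max(0, 5.9 − 9.2) × 0.5 = 0.0 × 0.5 = 0.00 DD.
Per 24 h: 5.80 DD/day.
Duration = 35 / 5.80 = 6.034 ≈ 6.0 days.

6.0 days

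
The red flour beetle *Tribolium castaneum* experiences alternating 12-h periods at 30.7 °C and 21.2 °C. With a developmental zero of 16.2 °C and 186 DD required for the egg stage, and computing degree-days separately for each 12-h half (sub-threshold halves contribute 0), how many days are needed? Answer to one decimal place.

Day half: max(0, 30.7 − 16.2) × 0.5 = 14.5 × 0.5 = 7.25 DD.
Night half: max(0, 21.2 − 16.2) × 0.5 = 5.0 × 0.5 = 2.50 DD.
Per 24 h: 9.75 DD/day.
Duration = 186 / 9.75 = 19.077 ≈ 19.1 days.

19.1 days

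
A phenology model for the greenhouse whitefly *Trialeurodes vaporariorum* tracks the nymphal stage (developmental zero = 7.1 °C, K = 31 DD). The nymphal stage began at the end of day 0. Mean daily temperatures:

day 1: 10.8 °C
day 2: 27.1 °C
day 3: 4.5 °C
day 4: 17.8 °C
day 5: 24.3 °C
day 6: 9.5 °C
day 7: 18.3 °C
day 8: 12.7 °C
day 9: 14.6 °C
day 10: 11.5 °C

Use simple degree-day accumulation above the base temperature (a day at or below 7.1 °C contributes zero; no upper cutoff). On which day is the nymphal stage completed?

day 4

Daily DD above 7.1 °C: 3.7, 20.0, 0.0, 10.7, 17.2, 2.4, 11.2, 5.6, 7.5, 4.4.
Cumulative: 3.7, 23.7, 23.7, 34.4, 51.6, 54.0, 65.2, 70.8, 78.3, 82.7.
The total first reaches 31 DD on day 4.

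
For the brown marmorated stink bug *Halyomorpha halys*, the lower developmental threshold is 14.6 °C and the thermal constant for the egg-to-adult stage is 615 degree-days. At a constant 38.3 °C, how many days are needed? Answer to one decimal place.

Daily accumulation = 38.3 − 14.6 = 23.7 DD/day.
Duration = 615 / 23.7 = 25.949 ≈ 25.9 days.

25.9 days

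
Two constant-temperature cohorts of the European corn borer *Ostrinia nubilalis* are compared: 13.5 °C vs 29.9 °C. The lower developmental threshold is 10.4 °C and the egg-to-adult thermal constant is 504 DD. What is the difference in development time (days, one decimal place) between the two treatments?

At 13.5 °C: 504 / (13.5 − 10.4) = 504 / 3.1 = 162.581 d.
At 29.9 °C: 504 / (29.9 − 10.4) = 504 / 19.5 = 25.846 d.
Difference = |162.581 − 25.846| = 136.734 ≈ 136.7 days.

136.7 days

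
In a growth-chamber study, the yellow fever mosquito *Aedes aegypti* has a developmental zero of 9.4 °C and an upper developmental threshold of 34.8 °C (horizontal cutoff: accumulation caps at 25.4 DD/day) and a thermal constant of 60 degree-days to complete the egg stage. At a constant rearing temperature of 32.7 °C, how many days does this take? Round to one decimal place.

Daily accumulation = 32.7 − 9.4 = 23.3 DD/day.
Duration = 60 / 23.3 = 2.575 ≈ 2.6 days.

2.6 days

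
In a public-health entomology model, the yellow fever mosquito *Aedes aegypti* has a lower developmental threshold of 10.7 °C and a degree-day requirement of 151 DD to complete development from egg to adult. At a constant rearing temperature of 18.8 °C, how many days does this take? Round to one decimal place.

Daily accumulation = 18.8 − 10.7 = 8.1 DD/day.
Duration = 151 / 8.1 = 18.642 ≈ 18.6 days.

18.6 days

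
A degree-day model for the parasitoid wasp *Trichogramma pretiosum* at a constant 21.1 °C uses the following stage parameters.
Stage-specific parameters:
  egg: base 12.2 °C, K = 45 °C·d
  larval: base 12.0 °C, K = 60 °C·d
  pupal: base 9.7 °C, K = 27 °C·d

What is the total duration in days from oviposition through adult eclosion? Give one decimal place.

14.0 days

egg: 45 / (21.1 − 12.2) = 45 / 8.9 = 5.056 d.
larval: 60 / (21.1 − 12.0) = 60 / 9.1 = 6.593 d.
pupal: 27 / (21.1 − 9.7) = 27 / 11.4 = 2.368 d.
Sum = 14.018 ≈ 14.0 days.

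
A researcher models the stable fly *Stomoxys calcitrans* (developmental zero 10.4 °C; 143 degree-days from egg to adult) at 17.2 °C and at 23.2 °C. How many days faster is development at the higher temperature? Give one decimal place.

9.9 days

At 17.2 °C: 143 / (17.2 − 10.4) = 143 / 6.8 = 21.029 d.
At 23.2 °C: 143 / (23.2 − 10.4) = 143 / 12.8 = 11.172 d.
Difference = |21.029 − 11.172| = 9.858 ≈ 9.9 days.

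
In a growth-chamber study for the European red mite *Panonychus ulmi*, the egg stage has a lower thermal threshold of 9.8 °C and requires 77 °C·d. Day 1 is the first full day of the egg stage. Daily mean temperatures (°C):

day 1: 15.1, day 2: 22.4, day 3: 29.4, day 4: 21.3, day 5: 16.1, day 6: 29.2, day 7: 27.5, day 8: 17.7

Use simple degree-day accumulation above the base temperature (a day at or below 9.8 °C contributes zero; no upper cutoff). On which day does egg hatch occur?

Daily DD above 9.8 °C: 5.3, 12.6, 19.6, 11.5, 6.3, 19.4, 17.7, 7.9.
Cumulative: 5.3, 17.9, 37.5, 49.0, 55.3, 74.7, 92.4, 100.3.
The total first reaches 77 DD on day 7.

day 7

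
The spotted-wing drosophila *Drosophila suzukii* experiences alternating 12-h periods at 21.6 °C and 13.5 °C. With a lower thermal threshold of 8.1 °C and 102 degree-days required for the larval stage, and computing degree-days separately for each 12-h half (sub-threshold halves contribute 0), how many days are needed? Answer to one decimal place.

Day half: max(0, 21.6 − 8.1) × 0.5 = 13.5 × 0.5 = 6.75 DD.
Night half: max(0, 13.5 − 8.1) × 0.5 = 5.4 × 0.5 = 2.70 DD.
Per 24 h: 9.45 DD/day.
Duration = 102 / 9.45 = 10.794 ≈ 10.8 days.

10.8 days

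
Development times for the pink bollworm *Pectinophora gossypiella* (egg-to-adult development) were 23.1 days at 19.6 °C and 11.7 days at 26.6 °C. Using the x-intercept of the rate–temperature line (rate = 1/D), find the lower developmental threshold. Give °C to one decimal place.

12.4 °C

Linear rate model ⇒ the product D·(T − T_b) is constant across temperatures.
23.1·(19.6 − T_b) = 11.7·(26.6 − T_b)
T_b = (23.1·19.6 − 11.7·26.6) / (23.1 − 11.7) = 141.54 / 11.4 = 12.416 °C ≈ 12.4 °C.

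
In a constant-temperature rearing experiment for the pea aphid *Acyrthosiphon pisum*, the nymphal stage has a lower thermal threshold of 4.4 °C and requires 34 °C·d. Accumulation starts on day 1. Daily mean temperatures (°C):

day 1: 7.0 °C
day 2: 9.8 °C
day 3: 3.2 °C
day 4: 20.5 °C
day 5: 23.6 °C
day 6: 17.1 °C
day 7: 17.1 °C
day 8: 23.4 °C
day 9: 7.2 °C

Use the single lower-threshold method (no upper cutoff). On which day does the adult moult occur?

day 5

Daily DD above 4.4 °C: 2.6, 5.4, 0.0, 16.1, 19.2, 12.7, 12.7, 19.0, 2.8.
Cumulative: 2.6, 8.0, 8.0, 24.1, 43.3, 56.0, 68.7, 87.7, 90.5.
The total first reaches 34 DD on day 5.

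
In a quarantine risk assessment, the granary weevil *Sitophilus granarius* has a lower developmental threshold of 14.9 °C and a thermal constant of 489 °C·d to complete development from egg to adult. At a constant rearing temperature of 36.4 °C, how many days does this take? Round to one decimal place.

22.7 days

Daily accumulation = 36.4 − 14.9 = 21.5 DD/day.
Duration = 489 / 21.5 = 22.744 ≈ 22.7 days.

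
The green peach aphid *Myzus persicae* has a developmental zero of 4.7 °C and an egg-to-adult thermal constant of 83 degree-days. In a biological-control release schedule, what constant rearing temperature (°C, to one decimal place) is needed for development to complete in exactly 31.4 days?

7.3 °C

Required daily accumulation = 83 / 31.4 = 2.643 DD/day.
T = T_base + 2.643 = 4.7 + 2.643 = 7.343 ≈ 7.3 °C.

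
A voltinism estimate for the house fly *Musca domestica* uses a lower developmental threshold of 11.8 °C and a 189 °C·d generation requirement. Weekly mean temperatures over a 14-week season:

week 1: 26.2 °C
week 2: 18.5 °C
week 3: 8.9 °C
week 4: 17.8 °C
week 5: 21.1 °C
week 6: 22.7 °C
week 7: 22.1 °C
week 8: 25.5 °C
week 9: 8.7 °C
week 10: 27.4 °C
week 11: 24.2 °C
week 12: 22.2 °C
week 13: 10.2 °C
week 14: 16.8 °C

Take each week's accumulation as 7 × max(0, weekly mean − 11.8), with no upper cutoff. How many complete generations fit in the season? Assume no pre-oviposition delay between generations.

4 generations

Weekly DD (7 × max(0, T̄ − 11.8)): 100.8, 46.9, 0.0, 42.0, 65.1, 76.3, 72.1, 95.9, 0.0, 109.2, 86.8, 72.8, 0.0, 35.0.
Season total = 802.9 DD.
Complete generations = ⌊802.9 / 189⌋ = 4.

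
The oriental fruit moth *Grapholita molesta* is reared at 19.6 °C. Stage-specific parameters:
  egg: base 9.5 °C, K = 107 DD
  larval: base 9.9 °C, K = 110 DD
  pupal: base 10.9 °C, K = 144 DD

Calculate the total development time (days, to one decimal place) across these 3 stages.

38.5 days

egg: 107 / (19.6 − 9.5) = 107 / 10.1 = 10.594 d.
larval: 110 / (19.6 − 9.9) = 110 / 9.7 = 11.340 d.
pupal: 144 / (19.6 − 10.9) = 144 / 8.7 = 16.552 d.
Sum = 38.486 ≈ 38.5 days.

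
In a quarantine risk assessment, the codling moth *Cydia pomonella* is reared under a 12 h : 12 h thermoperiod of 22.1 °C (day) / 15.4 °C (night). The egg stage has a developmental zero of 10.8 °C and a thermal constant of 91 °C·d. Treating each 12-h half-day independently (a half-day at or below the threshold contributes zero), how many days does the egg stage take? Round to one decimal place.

11.4 days

Day half: max(0, 22.1 − 10.8) × 0.5 = 11.3 × 0.5 = 5.65 DD.
Night half: max(0, 15.4 − 10.8) × 0.5 = 4.6 × 0.5 = 2.30 DD.
Per 24 h: 7.95 DD/day.
Duration = 91 / 7.95 = 11.447 ≈ 11.4 days.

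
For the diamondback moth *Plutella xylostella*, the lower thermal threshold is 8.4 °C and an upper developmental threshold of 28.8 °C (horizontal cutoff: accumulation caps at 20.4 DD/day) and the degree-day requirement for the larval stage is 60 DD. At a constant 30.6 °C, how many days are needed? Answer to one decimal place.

Temperature 30.6 °C exceeds the upper threshold, so daily accumulation caps at 28.8 − 8.4 = 20.4 DD/day.
Duration = 60 / 20.4 = 2.941 ≈ 2.9 days.

2.9 days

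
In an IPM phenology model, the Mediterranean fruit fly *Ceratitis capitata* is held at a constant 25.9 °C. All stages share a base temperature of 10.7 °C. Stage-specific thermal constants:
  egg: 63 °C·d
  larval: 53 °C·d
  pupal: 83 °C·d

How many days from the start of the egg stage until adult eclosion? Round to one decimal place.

13.1 days

Daily accumulation at 25.9 °C = 25.9 − 10.7 = 15.2 DD/day.
Total K = 63 + 53 + 83 = 199 DD.
Total duration = 199 / 15.2 = 13.092 ≈ 13.1 days.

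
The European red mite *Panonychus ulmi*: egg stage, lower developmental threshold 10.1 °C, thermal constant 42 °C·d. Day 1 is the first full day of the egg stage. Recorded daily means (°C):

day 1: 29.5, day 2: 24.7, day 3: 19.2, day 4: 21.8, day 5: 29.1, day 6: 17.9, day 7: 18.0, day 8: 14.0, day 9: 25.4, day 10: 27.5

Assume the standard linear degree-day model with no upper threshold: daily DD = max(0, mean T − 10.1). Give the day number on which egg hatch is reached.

day 3

Daily DD above 10.1 °C: 19.4, 14.6, 9.1, 11.7, 19.0, 7.8, 7.9, 3.9, 15.3, 17.4.
Cumulative: 19.4, 34.0, 43.1, 54.8, 73.8, 81.6, 89.5, 93.4, 108.7, 126.1.
The total first reaches 42 DD on day 3.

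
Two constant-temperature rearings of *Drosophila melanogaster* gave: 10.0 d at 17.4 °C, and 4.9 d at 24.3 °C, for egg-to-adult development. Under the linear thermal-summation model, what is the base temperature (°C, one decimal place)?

10.8 °C

Linear rate model ⇒ the product D·(T − T_b) is constant across temperatures.
10.0·(17.4 − T_b) = 4.9·(24.3 − T_b)
T_b = (10.0·17.4 − 4.9·24.3) / (10.0 − 4.9) = 54.93 / 5.1 = 10.771 °C ≈ 10.8 °C.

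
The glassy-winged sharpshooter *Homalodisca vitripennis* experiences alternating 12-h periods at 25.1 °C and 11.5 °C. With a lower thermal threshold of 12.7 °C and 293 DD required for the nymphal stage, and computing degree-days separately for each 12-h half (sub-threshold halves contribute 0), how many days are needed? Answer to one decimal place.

Day half: max(0, 25.1 − 12.7) × 0.5 = 12.4 × 0.5 = 6.20 DD.
Night half: max(0, 11.5 − 12.7) × 0.5 = 0.0 × 0.5 = 0.00 DD.
Per 24 h: 6.20 DD/day.
Duration = 293 / 6.20 = 47.258 ≈ 47.3 days.

47.3 days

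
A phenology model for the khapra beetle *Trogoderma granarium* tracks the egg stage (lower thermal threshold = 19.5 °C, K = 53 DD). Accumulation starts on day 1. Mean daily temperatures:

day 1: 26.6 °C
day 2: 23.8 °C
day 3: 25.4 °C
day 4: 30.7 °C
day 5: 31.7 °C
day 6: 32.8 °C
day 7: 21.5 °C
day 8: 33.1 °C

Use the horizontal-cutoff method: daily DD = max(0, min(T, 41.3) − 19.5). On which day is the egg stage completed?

day 6

Daily DD above 19.5 °C (capped at 21.8): 7.1, 4.3, 5.9, 11.2, 12.2, 13.3, 2.0, 13.6.
Cumulative: 7.1, 11.4, 17.3, 28.5, 40.7, 54.0, 56.0, 69.6.
The total first reaches 53 DD on day 6.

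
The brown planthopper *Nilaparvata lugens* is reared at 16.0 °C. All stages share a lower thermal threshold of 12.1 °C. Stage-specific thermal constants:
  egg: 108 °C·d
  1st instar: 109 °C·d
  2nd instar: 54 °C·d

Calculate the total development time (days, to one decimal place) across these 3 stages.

69.5 days

Daily accumulation at 16.0 °C = 16.0 − 12.1 = 3.9 DD/day.
Total K = 108 + 109 + 54 = 271 DD.
Total duration = 271 / 3.9 = 69.487 ≈ 69.5 days.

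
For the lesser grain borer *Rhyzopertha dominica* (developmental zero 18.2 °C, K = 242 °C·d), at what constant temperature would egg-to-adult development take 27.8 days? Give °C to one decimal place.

Required daily accumulation = 242 / 27.8 = 8.705 DD/day.
T = T_base + 8.705 = 18.2 + 8.705 = 26.905 ≈ 26.9 °C.

26.9 °C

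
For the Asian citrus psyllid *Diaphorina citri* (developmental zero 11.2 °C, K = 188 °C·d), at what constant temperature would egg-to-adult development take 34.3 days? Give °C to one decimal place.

Required daily accumulation = 188 / 34.3 = 5.481 DD/day.
T = T_base + 5.481 = 11.2 + 5.481 = 16.681 ≈ 16.7 °C.

16.7 °C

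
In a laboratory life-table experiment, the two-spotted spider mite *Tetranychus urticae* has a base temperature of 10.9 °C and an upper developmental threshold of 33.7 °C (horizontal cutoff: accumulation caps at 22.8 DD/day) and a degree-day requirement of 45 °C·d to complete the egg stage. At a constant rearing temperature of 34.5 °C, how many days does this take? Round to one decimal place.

Temperature 34.5 °C exceeds the upper threshold, so daily accumulation caps at 33.7 − 10.9 = 22.8 DD/day.
Duration = 45 / 22.8 = 1.974 ≈ 2.0 days.

2.0 days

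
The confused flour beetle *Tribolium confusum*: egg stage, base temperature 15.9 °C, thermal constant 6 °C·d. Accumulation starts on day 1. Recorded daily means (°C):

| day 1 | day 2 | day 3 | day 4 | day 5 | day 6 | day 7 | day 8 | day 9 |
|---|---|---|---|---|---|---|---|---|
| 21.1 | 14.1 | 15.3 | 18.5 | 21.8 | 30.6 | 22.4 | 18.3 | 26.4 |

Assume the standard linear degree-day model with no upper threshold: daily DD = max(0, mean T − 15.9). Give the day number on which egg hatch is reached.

day 4

Daily DD above 15.9 °C: 5.2, 0.0, 0.0, 2.6, 5.9, 14.7, 6.5, 2.4, 10.5.
Cumulative: 5.2, 5.2, 5.2, 7.8, 13.7, 28.4, 34.9, 37.3, 47.8.
The total first reaches 6 DD on day 4.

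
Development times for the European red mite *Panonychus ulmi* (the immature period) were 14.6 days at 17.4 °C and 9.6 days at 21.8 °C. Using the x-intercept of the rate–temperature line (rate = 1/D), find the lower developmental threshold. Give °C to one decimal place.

9.0 °C

Equal thermal constants: D₁(T₁ − T_b) = D₂(T₂ − T_b).
14.6·(17.4 − T_b) = 9.6·(21.8 − T_b)
T_b = (14.6·17.4 − 9.6·21.8) / (14.6 − 9.6) = 44.76 / 5.0 = 8.952 °C ≈ 9.0 °C.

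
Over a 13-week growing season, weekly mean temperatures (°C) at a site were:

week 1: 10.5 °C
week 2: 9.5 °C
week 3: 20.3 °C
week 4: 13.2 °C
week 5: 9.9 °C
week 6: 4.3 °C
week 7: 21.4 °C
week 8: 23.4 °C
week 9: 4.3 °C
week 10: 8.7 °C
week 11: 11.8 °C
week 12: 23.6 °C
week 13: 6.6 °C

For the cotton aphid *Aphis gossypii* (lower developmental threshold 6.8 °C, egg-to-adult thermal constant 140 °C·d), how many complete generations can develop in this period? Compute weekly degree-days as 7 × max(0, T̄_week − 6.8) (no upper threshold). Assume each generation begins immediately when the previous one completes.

Weekly DD (7 × max(0, T̄ − 6.8)): 25.9, 18.9, 94.5, 44.8, 21.7, 0.0, 102.2, 116.2, 0.0, 13.3, 35.0, 117.6, 0.0.
Season total = 590.1 DD.
Complete generations = ⌊590.1 / 140⌋ = 4.

4 generations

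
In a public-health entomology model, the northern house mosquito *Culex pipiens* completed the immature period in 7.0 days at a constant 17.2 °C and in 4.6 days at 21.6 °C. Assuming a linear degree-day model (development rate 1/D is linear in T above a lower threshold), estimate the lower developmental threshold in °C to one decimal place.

Under the model K = D·(T − T_b), so D₁·(T₁ − T_b) = D₂·(T₂ − T_b).
7.0·(17.2 − T_b) = 4.6·(21.6 − T_b)
T_b = (7.0·17.2 − 4.6·21.6) / (7.0 − 4.6) = 21.04 / 2.4 = 8.767 °C ≈ 8.8 °C.

8.8 °C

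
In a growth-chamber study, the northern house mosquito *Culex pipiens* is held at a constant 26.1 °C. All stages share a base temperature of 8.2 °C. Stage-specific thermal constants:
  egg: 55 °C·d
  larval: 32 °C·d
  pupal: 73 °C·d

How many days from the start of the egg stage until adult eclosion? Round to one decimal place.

Daily accumulation at 26.1 °C = 26.1 − 8.2 = 17.9 DD/day.
Total K = 55 + 32 + 73 = 160 DD.
Total duration = 160 / 17.9 = 8.939 ≈ 8.9 days.

8.9 days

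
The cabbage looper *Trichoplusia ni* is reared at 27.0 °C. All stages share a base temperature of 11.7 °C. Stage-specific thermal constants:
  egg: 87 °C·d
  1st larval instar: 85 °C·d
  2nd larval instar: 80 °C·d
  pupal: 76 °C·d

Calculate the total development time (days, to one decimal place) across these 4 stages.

Daily accumulation at 27.0 °C = 27.0 − 11.7 = 15.3 DD/day.
Total K = 87 + 85 + 80 + 76 = 328 DD.
Total duration = 328 / 15.3 = 21.438 ≈ 21.4 days.

21.4 days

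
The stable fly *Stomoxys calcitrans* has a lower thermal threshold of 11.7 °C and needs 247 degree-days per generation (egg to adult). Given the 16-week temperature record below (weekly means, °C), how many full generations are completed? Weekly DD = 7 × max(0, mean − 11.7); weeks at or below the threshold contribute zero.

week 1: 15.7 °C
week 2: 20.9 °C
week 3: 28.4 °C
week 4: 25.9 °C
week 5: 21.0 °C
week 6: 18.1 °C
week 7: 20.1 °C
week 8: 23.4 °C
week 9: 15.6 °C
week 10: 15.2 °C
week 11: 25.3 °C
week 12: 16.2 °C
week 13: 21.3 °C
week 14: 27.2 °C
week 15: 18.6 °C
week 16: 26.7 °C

Weekly DD (7 × max(0, T̄ − 11.7)): 28.0, 64.4, 116.9, 99.4, 65.1, 44.8, 58.8, 81.9, 27.3, 24.5, 95.2, 31.5, 67.2, 108.5, 48.3, 105.0.
Season total = 1066.8 DD.
Complete generations = ⌊1066.8 / 247⌋ = 4.

4 generations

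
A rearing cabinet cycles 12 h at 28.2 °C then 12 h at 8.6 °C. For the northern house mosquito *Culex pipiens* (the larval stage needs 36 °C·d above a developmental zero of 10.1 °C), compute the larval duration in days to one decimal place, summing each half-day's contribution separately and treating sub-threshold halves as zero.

Day half: max(0, 28.2 − 10.1) × 0.5 = 18.1 × 0.5 = 9.05 DD.
Night half: max(0, 8.6 − 10.1) × 0.5 = 0.0 × 0.5 = 0.00 DD.
Per 24 h: 9.05 DD/day.
Duration = 36 / 9.05 = 3.978 ≈ 4.0 days.

4.0 days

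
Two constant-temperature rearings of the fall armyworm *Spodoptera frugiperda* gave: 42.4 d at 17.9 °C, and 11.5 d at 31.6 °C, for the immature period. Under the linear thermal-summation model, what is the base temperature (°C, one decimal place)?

Under the model K = D·(T − T_b), so D₁·(T₁ − T_b) = D₂·(T₂ − T_b).
42.4·(17.9 − T_b) = 11.5·(31.6 − T_b)
T_b = (42.4·17.9 − 11.5·31.6) / (42.4 − 11.5) = 395.56 / 30.9 = 12.801 °C ≈ 12.8 °C.

12.8 °C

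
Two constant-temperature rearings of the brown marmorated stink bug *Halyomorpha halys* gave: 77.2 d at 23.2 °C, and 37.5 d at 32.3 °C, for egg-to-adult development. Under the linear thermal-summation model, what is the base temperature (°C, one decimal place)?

14.6 °C

Linear rate model ⇒ the product D·(T − T_b) is constant across temperatures.
77.2·(23.2 − T_b) = 37.5·(32.3 − T_b)
T_b = (77.2·23.2 − 37.5·32.3) / (77.2 − 37.5) = 579.79 / 39.7 = 14.604 °C ≈ 14.6 °C.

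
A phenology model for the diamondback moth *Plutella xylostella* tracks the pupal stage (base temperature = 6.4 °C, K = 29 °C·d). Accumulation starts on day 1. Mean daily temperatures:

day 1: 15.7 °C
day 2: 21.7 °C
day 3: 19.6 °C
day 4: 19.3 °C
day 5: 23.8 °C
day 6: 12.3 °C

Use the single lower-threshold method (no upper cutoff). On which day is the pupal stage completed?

day 3

Daily DD above 6.4 °C: 9.3, 15.3, 13.2, 12.9, 17.4, 5.9.
Cumulative: 9.3, 24.6, 37.8, 50.7, 68.1, 74.0.
The total first reaches 29 DD on day 3.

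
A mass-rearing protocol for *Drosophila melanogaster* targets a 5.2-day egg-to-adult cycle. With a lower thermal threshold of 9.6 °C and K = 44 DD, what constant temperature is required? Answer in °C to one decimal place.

18.1 °C

Required daily accumulation = 44 / 5.2 = 8.462 DD/day.
T = T_base + 8.462 = 9.6 + 8.462 = 18.062 ≈ 18.1 °C.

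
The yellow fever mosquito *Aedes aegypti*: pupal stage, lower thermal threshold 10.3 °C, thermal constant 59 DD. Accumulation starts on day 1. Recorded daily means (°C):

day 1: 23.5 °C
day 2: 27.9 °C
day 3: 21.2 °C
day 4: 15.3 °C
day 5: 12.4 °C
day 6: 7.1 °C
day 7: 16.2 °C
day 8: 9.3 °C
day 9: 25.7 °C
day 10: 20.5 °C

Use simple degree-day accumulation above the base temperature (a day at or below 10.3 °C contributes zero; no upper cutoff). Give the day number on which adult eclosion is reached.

Daily DD above 10.3 °C: 13.2, 17.6, 10.9, 5.0, 2.1, 0.0, 5.9, 0.0, 15.4, 10.2.
Cumulative: 13.2, 30.8, 41.7, 46.7, 48.8, 48.8, 54.7, 54.7, 70.1, 80.3.
The total first reaches 59 DD on day 9.

day 9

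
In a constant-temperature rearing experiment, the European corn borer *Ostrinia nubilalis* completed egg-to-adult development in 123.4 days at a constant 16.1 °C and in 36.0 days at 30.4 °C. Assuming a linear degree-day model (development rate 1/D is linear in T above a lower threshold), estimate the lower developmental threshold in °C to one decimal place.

10.2 °C

Linear rate model ⇒ the product D·(T − T_b) is constant across temperatures.
123.4·(16.1 − T_b) = 36.0·(30.4 − T_b)
T_b = (123.4·16.1 − 36.0·30.4) / (123.4 − 36.0) = 892.34 / 87.4 = 10.210 °C ≈ 10.2 °C.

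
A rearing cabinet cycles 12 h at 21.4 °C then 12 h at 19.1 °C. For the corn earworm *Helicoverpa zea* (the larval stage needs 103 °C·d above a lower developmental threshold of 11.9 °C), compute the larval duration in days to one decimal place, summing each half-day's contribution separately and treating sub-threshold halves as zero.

12.3 days

Day half: max(0, 21.4 − 11.9) × 0.5 = 9.5 × 0.5 = 4.75 DD.
Night half: max(0, 19.1 − 11.9) × 0.5 = 7.2 × 0.5 = 3.60 DD.
Per 24 h: 8.35 DD/day.
Duration = 103 / 8.35 = 12.335 ≈ 12.3 days.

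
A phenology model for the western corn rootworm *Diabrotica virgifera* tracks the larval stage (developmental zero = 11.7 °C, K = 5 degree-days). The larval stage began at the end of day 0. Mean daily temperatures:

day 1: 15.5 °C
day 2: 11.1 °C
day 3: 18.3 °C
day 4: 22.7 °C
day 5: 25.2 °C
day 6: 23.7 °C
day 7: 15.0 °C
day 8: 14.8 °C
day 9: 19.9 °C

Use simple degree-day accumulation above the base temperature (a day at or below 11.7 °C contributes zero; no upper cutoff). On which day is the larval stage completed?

day 3

Daily DD above 11.7 °C: 3.8, 0.0, 6.6, 11.0, 13.5, 12.0, 3.3, 3.1, 8.2.
Cumulative: 3.8, 3.8, 10.4, 21.4, 34.9, 46.9, 50.2, 53.3, 61.5.
The total first reaches 5 DD on day 3.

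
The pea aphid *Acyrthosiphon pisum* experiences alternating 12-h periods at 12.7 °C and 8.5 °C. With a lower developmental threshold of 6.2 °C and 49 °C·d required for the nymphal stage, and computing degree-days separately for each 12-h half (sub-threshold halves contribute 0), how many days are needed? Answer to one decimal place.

Day half: max(0, 12.7 − 6.2) × 0.5 = 6.5 × 0.5 = 3.25 DD.
Night half: max(0, 8.5 − 6.2) × 0.5 = 2.3 × 0.5 = 1.15 DD.
Per 24 h: 4.40 DD/day.
Duration = 49 / 4.40 = 11.136 ≈ 11.1 days.

11.1 days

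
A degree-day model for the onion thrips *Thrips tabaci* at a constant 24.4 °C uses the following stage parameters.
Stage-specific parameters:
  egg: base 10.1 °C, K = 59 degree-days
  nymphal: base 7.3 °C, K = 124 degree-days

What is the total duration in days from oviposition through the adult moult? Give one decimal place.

egg: 59 / (24.4 − 10.1) = 59 / 14.3 = 4.126 d.
nymphal: 124 / (24.4 − 7.3) = 124 / 17.1 = 7.251 d.
Sum = 11.377 ≈ 11.4 days.

11.4 days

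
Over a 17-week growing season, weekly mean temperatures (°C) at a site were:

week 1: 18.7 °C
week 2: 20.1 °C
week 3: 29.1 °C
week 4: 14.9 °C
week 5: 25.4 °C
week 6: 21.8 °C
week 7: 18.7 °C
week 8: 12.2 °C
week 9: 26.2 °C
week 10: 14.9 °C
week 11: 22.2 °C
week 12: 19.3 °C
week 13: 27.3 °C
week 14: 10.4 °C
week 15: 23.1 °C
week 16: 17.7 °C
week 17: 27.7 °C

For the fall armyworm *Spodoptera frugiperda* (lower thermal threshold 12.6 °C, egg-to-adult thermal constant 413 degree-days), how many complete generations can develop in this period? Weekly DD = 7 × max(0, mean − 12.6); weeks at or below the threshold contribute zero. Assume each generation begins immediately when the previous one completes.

2 generations

Weekly DD (7 × max(0, T̄ − 12.6)): 42.7, 52.5, 115.5, 16.1, 89.6, 64.4, 42.7, 0.0, 95.2, 16.1, 67.2, 46.9, 102.9, 0.0, 73.5, 35.7, 105.7.
Season total = 966.7 DD.
Complete generations = ⌊966.7 / 413⌋ = 2.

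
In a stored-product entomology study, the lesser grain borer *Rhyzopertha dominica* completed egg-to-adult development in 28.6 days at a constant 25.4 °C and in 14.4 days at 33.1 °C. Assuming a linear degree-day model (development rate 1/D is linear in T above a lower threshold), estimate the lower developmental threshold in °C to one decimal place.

Equal thermal constants: D₁(T₁ − T_b) = D₂(T₂ − T_b).
28.6·(25.4 − T_b) = 14.4·(33.1 − T_b)
T_b = (28.6·25.4 − 14.4·33.1) / (28.6 − 14.4) = 249.80 / 14.2 = 17.592 °C ≈ 17.6 °C.

17.6 °C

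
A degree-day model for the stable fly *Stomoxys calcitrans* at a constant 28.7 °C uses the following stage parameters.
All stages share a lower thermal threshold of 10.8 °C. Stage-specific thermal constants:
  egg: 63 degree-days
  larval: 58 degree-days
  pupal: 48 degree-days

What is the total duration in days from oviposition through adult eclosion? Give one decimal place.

9.4 days

Daily accumulation at 28.7 °C = 28.7 − 10.8 = 17.9 DD/day.
Total K = 63 + 58 + 48 = 169 DD.
Total duration = 169 / 17.9 = 9.441 ≈ 9.4 days.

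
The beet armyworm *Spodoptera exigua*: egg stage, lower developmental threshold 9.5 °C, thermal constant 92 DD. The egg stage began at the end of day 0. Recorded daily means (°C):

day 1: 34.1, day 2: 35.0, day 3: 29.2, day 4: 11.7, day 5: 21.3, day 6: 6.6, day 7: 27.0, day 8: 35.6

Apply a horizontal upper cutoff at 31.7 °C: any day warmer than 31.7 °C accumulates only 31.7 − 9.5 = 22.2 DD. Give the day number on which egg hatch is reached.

Daily DD above 9.5 °C (capped at 22.2): 22.2, 22.2, 19.7, 2.2, 11.8, 0.0, 17.5, 22.2.
Cumulative: 22.2, 44.4, 64.1, 66.3, 78.1, 78.1, 95.6, 117.8.
The total first reaches 92 DD on day 7.

day 7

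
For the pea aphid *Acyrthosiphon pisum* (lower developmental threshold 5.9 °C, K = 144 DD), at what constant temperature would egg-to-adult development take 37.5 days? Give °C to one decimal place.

9.7 °C

Required daily accumulation = 144 / 37.5 = 3.840 DD/day.
T = T_base + 3.840 = 5.9 + 3.840 = 9.740 ≈ 9.7 °C.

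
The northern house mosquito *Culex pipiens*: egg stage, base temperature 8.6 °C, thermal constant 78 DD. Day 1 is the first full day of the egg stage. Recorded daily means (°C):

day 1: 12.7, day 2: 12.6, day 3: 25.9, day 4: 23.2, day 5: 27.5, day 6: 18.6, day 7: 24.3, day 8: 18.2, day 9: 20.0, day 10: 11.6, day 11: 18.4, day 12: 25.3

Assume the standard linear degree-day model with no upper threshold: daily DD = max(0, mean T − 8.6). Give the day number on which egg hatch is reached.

Daily DD above 8.6 °C: 4.1, 4.0, 17.3, 14.6, 18.9, 10.0, 15.7, 9.6, 11.4, 3.0, 9.8, 16.7.
Cumulative: 4.1, 8.1, 25.4, 40.0, 58.9, 68.9, 84.6, 94.2, 105.6, 108.6, 118.4, 135.1.
The total first reaches 78 DD on day 7.

day 7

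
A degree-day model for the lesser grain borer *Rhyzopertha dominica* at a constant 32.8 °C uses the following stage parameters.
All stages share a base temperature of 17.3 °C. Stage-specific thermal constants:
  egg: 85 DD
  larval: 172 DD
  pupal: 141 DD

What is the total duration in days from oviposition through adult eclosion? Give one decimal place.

Daily accumulation at 32.8 °C = 32.8 − 17.3 = 15.5 DD/day.
Total K = 85 + 172 + 141 = 398 DD.
Total duration = 398 / 15.5 = 25.677 ≈ 25.7 days.

25.7 days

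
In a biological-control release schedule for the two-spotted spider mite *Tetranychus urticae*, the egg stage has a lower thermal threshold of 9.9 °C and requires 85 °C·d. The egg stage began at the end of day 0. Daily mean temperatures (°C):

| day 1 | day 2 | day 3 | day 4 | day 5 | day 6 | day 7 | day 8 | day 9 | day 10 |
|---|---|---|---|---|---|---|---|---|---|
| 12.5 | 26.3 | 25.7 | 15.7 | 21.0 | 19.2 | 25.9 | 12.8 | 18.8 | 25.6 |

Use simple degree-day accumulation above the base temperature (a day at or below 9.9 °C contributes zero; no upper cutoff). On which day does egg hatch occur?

day 9

Daily DD above 9.9 °C: 2.6, 16.4, 15.8, 5.8, 11.1, 9.3, 16.0, 2.9, 8.9, 15.7.
Cumulative: 2.6, 19.0, 34.8, 40.6, 51.7, 61.0, 77.0, 79.9, 88.8, 104.5.
The total first reaches 85 DD on day 9.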